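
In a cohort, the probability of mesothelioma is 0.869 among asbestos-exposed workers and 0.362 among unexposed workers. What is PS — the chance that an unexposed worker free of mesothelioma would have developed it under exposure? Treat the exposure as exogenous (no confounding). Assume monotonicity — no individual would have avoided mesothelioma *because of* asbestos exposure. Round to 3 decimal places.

Let p₁ = 0.869, p₀ = 0.362.
Under exogeneity and monotonicity, PS = (p₁ − p₀) / (1 − p₀).
PS = (0.869 − 0.362) / (1 − 0.362) = 0.507 / 0.638 ≈ 0.7947

PS ≈ 0.795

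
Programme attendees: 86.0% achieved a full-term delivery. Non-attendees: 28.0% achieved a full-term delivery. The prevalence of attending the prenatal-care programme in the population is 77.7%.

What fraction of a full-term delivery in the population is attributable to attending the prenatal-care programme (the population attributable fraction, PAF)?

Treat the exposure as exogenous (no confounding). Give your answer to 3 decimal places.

p₁ = 0.86, p₀ = 0.28.
Overall risk P(Y=1) = π·p₁ + (1−π)·p₀ = 0.777×0.86 + 0.223×0.28 = 0.73066.
Under exogeneity, PAF = [P(Y=1) − p₀] / P(Y=1).
PAF = (0.73066 − 0.28) / 0.73066 ≈ 0.6168

PAF ≈ 0.617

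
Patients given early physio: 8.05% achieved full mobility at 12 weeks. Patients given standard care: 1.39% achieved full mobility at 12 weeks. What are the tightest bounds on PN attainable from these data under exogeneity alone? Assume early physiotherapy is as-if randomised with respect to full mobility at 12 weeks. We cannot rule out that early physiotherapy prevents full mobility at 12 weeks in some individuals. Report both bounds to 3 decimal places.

0.827 ≤ PN ≤ 1.000

p₁ = 0.0805, p₀ = 0.0139.
Under exogeneity alone the bounds on PN are max{0,(p₁−p₀)/p₁} ≤ PN ≤ min{1,(1−p₀)/p₁}.
  lower = (p₁ − p₀)/p₁ = 0.0666 / 0.0805 ≈ 0.8273
  upper = min{1, (1 − p₀)/p₁} = 0.9861 / 0.0805 ≈ 12.2497 → capped at 1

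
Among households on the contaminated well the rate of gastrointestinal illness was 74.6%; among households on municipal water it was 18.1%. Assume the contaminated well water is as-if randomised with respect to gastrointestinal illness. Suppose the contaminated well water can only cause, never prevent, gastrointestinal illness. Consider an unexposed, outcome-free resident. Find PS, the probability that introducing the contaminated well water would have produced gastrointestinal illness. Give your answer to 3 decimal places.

p₁ = 0.746, p₀ = 0.181.
Under exogeneity and monotonicity, PS = (p₁ − p₀) / (1 − p₀).
PS = (0.746 − 0.181) / (1 − 0.181) = 0.565 / 0.819 ≈ 0.6899

PS ≈ 0.690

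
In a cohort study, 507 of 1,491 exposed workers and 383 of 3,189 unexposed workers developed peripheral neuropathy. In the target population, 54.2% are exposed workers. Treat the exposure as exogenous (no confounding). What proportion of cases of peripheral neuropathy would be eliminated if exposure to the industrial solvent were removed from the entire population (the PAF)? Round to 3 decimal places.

PAF ≈ 0.498

p₁ = P(outcome | exposed) = 507/1491 = 0.34004
p₀ = P(outcome | unexposed) = 383/3189 = 0.1201
Overall risk P(Y=1) = π·p₁ + (1−π)·p₀ = 0.542×0.34004 + 0.458×0.1201 = 0.23931.
Under exogeneity, PAF = [P(Y=1) − p₀] / P(Y=1).
PAF = (0.23931 − 0.1201) / 0.23931 ≈ 0.4981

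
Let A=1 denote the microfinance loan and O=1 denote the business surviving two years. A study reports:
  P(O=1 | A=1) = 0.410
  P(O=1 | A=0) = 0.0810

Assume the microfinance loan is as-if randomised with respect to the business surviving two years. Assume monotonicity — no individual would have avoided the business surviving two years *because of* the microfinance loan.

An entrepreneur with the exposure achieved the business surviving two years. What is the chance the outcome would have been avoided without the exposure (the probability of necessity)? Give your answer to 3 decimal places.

PN ≈ 0.802

Let p₁ = 0.41, p₀ = 0.081.
Under exogeneity and monotonicity, PN = (p₁ − p₀) / p₁.
PN = (0.41 − 0.081) / 0.41 = 0.329 / 0.41 ≈ 0.8024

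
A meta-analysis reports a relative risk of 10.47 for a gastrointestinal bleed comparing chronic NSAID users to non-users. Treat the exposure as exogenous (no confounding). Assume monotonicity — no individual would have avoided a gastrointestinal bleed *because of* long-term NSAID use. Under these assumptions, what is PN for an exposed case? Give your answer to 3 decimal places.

PN ≈ 0.904

Under exogeneity and monotonicity, PN = (RR − 1) / RR = 1 − 1/RR.
PN = (10.47 − 1) / 10.47 = 9.47 / 10.47 ≈ 0.9045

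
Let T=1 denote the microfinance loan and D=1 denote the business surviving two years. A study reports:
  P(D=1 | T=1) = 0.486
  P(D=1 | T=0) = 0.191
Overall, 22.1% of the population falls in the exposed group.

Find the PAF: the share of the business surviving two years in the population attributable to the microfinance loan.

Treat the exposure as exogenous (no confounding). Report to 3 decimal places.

PAF ≈ 0.254

Let p₁ = 0.486, p₀ = 0.191.
Overall risk P(Y=1) = π·p₁ + (1−π)·p₀ = 0.221×0.486 + 0.779×0.191 = 0.2562.
Under exogeneity, PAF = [P(Y=1) − p₀] / P(Y=1).
PAF = (0.2562 − 0.191) / 0.2562 ≈ 0.2545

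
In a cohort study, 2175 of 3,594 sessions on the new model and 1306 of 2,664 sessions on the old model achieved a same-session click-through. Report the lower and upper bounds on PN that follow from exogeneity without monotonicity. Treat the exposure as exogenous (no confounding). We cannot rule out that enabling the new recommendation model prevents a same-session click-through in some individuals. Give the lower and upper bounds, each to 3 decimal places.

0.190 ≤ PN ≤ 0.842

p₁ = P(outcome | exposed) = 2175/3594 = 0.60518
p₀ = P(outcome | unexposed) = 1306/2664 = 0.49024
Under exogeneity alone the bounds on PN are max{0,(p₁−p₀)/p₁} ≤ PN ≤ min{1,(1−p₀)/p₁}.
  lower = (p₁ − p₀)/p₁ = 0.11494 / 0.60518 ≈ 0.1899
  upper = min{1, (1 − p₀)/p₁} = 0.50976 / 0.60518 ≈ 0.8423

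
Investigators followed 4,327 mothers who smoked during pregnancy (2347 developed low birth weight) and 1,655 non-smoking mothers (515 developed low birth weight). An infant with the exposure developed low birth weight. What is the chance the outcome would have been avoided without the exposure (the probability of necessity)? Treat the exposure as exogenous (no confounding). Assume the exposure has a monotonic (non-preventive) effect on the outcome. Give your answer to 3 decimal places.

p₁ = P(outcome | exposed) = 2347/4327 = 0.54241
p₀ = P(outcome | unexposed) = 515/1655 = 0.31118
Under exogeneity and monotonicity, PN = (p₁ − p₀) / p₁.
PN = (0.54241 − 0.31118) / 0.54241 = 0.23123 / 0.54241 ≈ 0.4263

PN ≈ 0.426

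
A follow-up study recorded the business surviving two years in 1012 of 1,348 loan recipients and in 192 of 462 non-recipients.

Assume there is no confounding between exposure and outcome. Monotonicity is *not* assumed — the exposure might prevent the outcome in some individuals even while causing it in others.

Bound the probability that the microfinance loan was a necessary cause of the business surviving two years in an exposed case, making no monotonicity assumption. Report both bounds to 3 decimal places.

p₁ = P(outcome | exposed) = 1012/1348 = 0.75074
p₀ = P(outcome | unexposed) = 192/462 = 0.41558
Under exogeneity alone the bounds on PN are max{0,(p₁−p₀)/p₁} ≤ PN ≤ min{1,(1−p₀)/p₁}.
  lower = (p₁ − p₀)/p₁ = 0.33516 / 0.75074 ≈ 0.4464
  upper = min{1, (1 − p₀)/p₁} = 0.58442 / 0.75074 ≈ 0.7785

0.446 ≤ PN ≤ 0.778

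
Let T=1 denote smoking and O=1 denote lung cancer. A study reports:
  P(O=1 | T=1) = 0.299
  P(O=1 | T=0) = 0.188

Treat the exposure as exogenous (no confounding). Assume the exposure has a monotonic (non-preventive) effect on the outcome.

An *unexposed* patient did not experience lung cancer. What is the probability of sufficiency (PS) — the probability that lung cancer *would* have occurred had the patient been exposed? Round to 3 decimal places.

PS ≈ 0.137

Let p₁ = 0.299, p₀ = 0.188.
Under exogeneity and monotonicity, PS = (p₁ − p₀) / (1 − p₀).
PS = (0.299 − 0.188) / (1 − 0.188) = 0.111 / 0.812 ≈ 0.1367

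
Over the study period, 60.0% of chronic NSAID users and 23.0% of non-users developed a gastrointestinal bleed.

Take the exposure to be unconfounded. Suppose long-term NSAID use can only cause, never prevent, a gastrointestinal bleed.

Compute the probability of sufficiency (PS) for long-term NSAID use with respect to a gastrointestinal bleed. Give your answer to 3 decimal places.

PS ≈ 0.481

p₁ = 0.6, p₀ = 0.23.
Under exogeneity and monotonicity, PS = (p₁ − p₀) / (1 − p₀).
PS = (0.6 − 0.23) / (1 − 0.23) = 0.37 / 0.77 ≈ 0.4805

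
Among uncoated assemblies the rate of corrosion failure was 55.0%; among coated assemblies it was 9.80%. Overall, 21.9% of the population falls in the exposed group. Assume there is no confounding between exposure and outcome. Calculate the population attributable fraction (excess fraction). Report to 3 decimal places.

PAF ≈ 0.503

p₁ = 0.55, p₀ = 0.098.
Overall risk P(Y=1) = π·p₁ + (1−π)·p₀ = 0.219×0.55 + 0.781×0.098 = 0.19699.
Under exogeneity, PAF = [P(Y=1) − p₀] / P(Y=1).
PAF = (0.19699 − 0.098) / 0.19699 ≈ 0.5025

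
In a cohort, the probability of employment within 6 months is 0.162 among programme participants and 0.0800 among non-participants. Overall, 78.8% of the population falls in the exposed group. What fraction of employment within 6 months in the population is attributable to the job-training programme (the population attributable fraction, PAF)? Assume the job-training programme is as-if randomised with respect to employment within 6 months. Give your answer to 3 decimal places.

Let p₁ = 0.162, p₀ = 0.08.
Overall risk P(Y=1) = π·p₁ + (1−π)·p₀ = 0.788×0.162 + 0.212×0.08 = 0.14462.
Under exogeneity, PAF = [P(Y=1) − p₀] / P(Y=1).
PAF = (0.14462 − 0.08) / 0.14462 ≈ 0.4468

PAF ≈ 0.447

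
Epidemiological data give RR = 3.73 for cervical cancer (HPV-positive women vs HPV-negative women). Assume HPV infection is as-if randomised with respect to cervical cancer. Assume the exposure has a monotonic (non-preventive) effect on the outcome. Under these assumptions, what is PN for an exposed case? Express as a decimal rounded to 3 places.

PN ≈ 0.732

Under exogeneity and monotonicity, PN = (RR − 1) / RR = 1 − 1/RR.
PN = (3.73 − 1) / 3.73 = 2.73 / 3.73 ≈ 0.7319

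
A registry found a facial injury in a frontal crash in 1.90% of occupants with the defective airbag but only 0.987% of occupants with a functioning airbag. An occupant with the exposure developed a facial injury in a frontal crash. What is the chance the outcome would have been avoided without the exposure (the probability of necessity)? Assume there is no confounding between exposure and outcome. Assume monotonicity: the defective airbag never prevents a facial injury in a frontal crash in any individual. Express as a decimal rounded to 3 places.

PN ≈ 0.481

p₁ = 0.019, p₀ = 0.00987.
Under exogeneity and monotonicity, PN = (p₁ − p₀) / p₁.
PN = (0.019 − 0.00987) / 0.019 = 0.00913 / 0.019 ≈ 0.4805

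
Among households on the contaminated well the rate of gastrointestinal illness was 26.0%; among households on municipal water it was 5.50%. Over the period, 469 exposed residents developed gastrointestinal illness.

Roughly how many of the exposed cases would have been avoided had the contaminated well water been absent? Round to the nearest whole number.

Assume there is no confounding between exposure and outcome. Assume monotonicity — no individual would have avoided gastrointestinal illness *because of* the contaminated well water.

about 370 cases

p₁ = 0.26, p₀ = 0.055.
PN = (p₁ − p₀)/p₁ = (0.26 − 0.055) / 0.26 ≈ 0.78846.
Attributable cases ≈ PN × (exposed cases) = 0.78846 × 469 ≈ 369.79.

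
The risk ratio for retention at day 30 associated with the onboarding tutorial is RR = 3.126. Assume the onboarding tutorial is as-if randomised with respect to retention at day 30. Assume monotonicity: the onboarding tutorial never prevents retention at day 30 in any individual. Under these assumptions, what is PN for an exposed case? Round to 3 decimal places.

Under exogeneity and monotonicity, PN = (RR − 1) / RR = 1 − 1/RR.
PN = (3.126 − 1) / 3.126 = 2.126 / 3.126 ≈ 0.6801

PN ≈ 0.680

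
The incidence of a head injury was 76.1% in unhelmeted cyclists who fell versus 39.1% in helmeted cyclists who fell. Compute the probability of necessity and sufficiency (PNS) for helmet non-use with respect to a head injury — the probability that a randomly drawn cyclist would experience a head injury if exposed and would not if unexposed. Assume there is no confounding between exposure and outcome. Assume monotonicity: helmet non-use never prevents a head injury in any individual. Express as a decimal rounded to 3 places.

PNS ≈ 0.370

p₁ = 0.761, p₀ = 0.391.
Under exogeneity and monotonicity, PNS = p₁ − p₀.
PNS = 0.761 − 0.391 = 0.37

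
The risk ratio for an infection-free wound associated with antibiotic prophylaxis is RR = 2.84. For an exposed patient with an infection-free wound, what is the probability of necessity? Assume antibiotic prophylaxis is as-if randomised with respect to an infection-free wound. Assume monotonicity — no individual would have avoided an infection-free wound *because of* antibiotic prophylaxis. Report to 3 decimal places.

PN ≈ 0.648

Under exogeneity and monotonicity, PN = (RR − 1) / RR = 1 − 1/RR.
PN = (2.84 − 1) / 2.84 = 1.84 / 2.84 ≈ 0.6479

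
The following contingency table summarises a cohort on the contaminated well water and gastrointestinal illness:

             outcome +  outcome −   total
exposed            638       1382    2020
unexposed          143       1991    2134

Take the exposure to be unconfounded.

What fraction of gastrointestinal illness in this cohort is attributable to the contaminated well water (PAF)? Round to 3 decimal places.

p₁ = P(outcome | exposed) = 638/2020 = 0.31584
p₀ = P(outcome | unexposed) = 143/2134 = 0.06701
Exposure prevalence π = 2020/4154 = 0.48628; overall risk P(Y=1) = 0.18801.
Under exogeneity, PAF = [P(Y=1) − p₀]/P(Y=1).
PAF = (0.18801 − 0.06701) / 0.18801 ≈ 0.6436

PAF ≈ 0.644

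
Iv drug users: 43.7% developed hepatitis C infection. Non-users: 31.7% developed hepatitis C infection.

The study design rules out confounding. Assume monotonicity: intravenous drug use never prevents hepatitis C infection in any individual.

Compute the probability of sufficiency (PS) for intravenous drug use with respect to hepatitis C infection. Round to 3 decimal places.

PS ≈ 0.176

p₁ = 0.437, p₀ = 0.317.
Under exogeneity and monotonicity, PS = (p₁ − p₀) / (1 − p₀).
PS = (0.437 − 0.317) / (1 − 0.317) = 0.12 / 0.683 ≈ 0.1757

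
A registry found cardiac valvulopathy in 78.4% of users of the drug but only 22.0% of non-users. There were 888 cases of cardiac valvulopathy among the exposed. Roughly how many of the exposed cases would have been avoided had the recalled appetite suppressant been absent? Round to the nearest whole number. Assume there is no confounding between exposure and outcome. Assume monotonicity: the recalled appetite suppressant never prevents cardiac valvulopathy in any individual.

p₁ = 0.784, p₀ = 0.22.
PN = (p₁ − p₀)/p₁ = (0.784 − 0.22) / 0.784 ≈ 0.71939.
Attributable cases ≈ PN × (exposed cases) = 0.71939 × 888 ≈ 638.82.

about 639 cases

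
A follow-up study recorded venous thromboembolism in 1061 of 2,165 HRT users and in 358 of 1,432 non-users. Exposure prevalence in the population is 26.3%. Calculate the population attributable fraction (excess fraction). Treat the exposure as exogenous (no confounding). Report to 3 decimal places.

PAF ≈ 0.202

p₁ = P(outcome | exposed) = 1061/2165 = 0.49007
p₀ = P(outcome | unexposed) = 358/1432 = 0.25
Overall risk P(Y=1) = π·p₁ + (1−π)·p₀ = 0.263×0.49007 + 0.737×0.25 = 0.31314.
Under exogeneity, PAF = [P(Y=1) − p₀] / P(Y=1).
PAF = (0.31314 − 0.25) / 0.31314 ≈ 0.2016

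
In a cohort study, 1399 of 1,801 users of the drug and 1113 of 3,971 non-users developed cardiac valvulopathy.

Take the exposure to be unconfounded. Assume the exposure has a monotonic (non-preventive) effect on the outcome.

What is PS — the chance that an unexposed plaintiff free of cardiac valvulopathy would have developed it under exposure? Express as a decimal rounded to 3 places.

p₁ = P(outcome | exposed) = 1399/1801 = 0.77679
p₀ = P(outcome | unexposed) = 1113/3971 = 0.28028
Under exogeneity and monotonicity, PS = (p₁ − p₀) / (1 − p₀).
PS = (0.77679 − 0.28028) / (1 − 0.28028) = 0.49651 / 0.71972 ≈ 0.6899

PS ≈ 0.690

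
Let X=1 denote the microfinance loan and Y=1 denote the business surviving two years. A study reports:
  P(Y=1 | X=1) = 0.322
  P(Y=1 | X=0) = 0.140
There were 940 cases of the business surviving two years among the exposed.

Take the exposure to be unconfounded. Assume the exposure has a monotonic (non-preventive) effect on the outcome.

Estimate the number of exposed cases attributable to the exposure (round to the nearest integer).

Let p₁ = 0.322, p₀ = 0.14.
PN = (p₁ − p₀)/p₁ = (0.322 − 0.14) / 0.322 ≈ 0.56522.
Attributable cases ≈ PN × (exposed cases) = 0.56522 × 940 ≈ 531.30.

about 531 cases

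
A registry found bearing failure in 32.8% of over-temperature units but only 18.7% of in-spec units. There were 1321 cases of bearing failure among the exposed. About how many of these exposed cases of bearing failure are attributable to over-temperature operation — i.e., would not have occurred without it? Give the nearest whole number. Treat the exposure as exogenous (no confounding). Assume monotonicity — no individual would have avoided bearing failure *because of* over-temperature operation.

p₁ = 0.328, p₀ = 0.187.
PN = (p₁ − p₀)/p₁ = (0.328 − 0.187) / 0.328 ≈ 0.42988.
Attributable cases ≈ PN × (exposed cases) = 0.42988 × 1321 ≈ 567.87.

about 568 cases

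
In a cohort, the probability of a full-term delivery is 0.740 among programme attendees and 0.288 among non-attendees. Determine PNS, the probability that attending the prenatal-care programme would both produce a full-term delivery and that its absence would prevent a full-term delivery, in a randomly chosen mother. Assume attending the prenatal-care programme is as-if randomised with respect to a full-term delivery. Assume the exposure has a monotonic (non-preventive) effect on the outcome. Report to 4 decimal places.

PNS ≈ 0.4520

Let p₁ = 0.74, p₀ = 0.288.
Under exogeneity and monotonicity, PNS = p₁ − p₀.
PNS = 0.74 − 0.288 = 0.452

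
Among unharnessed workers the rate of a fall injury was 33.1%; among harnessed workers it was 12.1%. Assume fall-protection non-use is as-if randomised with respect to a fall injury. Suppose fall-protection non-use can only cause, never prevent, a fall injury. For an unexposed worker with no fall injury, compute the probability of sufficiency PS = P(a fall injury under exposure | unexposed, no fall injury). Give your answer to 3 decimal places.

p₁ = 0.331, p₀ = 0.121.
Under exogeneity and monotonicity, PS = (p₁ − p₀) / (1 − p₀).
PS = (0.331 − 0.121) / (1 − 0.121) = 0.21 / 0.879 ≈ 0.2389

PS ≈ 0.239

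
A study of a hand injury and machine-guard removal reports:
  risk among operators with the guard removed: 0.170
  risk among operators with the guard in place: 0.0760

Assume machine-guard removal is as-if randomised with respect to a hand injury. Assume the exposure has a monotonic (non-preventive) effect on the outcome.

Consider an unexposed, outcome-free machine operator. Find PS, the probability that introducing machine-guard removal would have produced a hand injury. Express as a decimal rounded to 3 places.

PS ≈ 0.102

Let p₁ = 0.17, p₀ = 0.076.
Under exogeneity and monotonicity, PS = (p₁ − p₀) / (1 − p₀).
PS = (0.17 − 0.076) / (1 − 0.076) = 0.094 / 0.924 ≈ 0.1017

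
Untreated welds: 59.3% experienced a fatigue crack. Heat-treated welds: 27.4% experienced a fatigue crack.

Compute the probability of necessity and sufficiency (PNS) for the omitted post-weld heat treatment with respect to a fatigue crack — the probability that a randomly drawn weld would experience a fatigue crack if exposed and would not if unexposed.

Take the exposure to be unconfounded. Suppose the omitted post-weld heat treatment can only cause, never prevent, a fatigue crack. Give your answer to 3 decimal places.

p₁ = 0.593, p₀ = 0.274.
Under exogeneity and monotonicity, PNS = p₁ − p₀.
PNS = 0.593 − 0.274 = 0.319

PNS ≈ 0.319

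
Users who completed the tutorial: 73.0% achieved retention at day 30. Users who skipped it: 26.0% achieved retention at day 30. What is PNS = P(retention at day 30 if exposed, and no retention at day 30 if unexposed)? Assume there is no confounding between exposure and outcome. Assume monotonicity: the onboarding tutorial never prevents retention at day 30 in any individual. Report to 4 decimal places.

p₁ = 0.73, p₀ = 0.26.
Under exogeneity and monotonicity, PNS = p₁ − p₀.
PNS = 0.73 − 0.26 = 0.47

PNS ≈ 0.4700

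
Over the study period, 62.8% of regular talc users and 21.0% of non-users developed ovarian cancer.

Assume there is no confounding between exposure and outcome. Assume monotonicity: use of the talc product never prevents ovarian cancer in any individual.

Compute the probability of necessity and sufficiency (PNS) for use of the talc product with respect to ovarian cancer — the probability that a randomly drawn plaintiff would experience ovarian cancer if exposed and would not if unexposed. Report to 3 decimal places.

PNS ≈ 0.418

p₁ = 0.628, p₀ = 0.21.
Under exogeneity and monotonicity, PNS = p₁ − p₀.
PNS = 0.628 − 0.21 = 0.418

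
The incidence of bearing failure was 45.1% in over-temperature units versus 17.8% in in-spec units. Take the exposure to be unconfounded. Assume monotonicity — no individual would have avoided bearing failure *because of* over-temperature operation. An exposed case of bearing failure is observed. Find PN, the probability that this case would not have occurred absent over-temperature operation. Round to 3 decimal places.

p₁ = 0.451, p₀ = 0.178.
Under exogeneity and monotonicity, PN = (p₁ − p₀) / p₁.
PN = (0.451 − 0.178) / 0.451 = 0.273 / 0.451 ≈ 0.6053

PN ≈ 0.605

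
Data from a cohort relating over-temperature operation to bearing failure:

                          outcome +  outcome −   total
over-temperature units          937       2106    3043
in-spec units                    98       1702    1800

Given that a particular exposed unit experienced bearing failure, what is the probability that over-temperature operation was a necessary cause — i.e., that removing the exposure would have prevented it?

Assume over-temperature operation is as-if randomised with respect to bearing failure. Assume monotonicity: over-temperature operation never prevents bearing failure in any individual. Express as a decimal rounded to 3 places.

p₁ = P(outcome | exposed) = 937/3043 = 0.30792
p₀ = P(outcome | unexposed) = 98/1800 = 0.054444
Under exogeneity and monotonicity, PN = (p₁ − p₀)/p₁.
PN = (0.30792 − 0.054444) / 0.30792 ≈ 0.8232

PN ≈ 0.823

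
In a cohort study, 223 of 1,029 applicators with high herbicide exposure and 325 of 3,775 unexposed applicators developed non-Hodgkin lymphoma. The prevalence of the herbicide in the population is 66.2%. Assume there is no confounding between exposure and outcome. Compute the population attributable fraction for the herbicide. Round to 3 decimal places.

p₁ = P(outcome | exposed) = 223/1029 = 0.21672
p₀ = P(outcome | unexposed) = 325/3775 = 0.086093
Overall risk P(Y=1) = π·p₁ + (1−π)·p₀ = 0.662×0.21672 + 0.338×0.086093 = 0.17256.
Under exogeneity, PAF = [P(Y=1) − p₀] / P(Y=1).
PAF = (0.17256 − 0.086093) / 0.17256 ≈ 0.5011

PAF ≈ 0.501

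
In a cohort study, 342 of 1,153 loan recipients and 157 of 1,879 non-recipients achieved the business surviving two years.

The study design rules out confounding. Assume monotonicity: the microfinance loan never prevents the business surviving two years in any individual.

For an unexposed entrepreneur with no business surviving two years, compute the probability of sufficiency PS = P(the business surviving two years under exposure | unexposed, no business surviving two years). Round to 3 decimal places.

p₁ = P(outcome | exposed) = 342/1153 = 0.29662
p₀ = P(outcome | unexposed) = 157/1879 = 0.083555
Under exogeneity and monotonicity, PS = (p₁ − p₀) / (1 − p₀).
PS = (0.29662 − 0.083555) / (1 − 0.083555) = 0.21306 / 0.91644 ≈ 0.2325

PS ≈ 0.232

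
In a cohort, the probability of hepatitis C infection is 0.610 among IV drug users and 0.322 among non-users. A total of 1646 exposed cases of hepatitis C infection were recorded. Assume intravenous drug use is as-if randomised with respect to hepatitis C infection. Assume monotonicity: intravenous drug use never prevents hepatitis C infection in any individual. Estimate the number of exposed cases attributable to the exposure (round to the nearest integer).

Let p₁ = 0.61, p₀ = 0.322.
PN = (p₁ − p₀)/p₁ = (0.61 − 0.322) / 0.61 ≈ 0.47213.
Attributable cases ≈ PN × (exposed cases) = 0.47213 × 1646 ≈ 777.13.

about 777 cases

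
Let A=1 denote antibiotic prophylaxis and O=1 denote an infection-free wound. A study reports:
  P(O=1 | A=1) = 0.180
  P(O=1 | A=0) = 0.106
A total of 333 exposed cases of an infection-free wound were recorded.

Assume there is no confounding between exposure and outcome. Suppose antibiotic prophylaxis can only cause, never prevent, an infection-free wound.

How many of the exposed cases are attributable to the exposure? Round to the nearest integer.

Let p₁ = 0.18, p₀ = 0.106.
PN = (p₁ − p₀)/p₁ = (0.18 − 0.106) / 0.18 ≈ 0.41111.
Attributable cases ≈ PN × (exposed cases) = 0.41111 × 333 ≈ 136.90.

about 137 cases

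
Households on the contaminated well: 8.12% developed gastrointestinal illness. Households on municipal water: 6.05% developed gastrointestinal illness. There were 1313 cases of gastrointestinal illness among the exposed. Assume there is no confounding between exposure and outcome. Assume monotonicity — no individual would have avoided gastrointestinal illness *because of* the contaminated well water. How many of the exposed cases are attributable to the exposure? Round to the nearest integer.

about 335 cases

p₁ = 0.0812, p₀ = 0.0605.
PN = (p₁ − p₀)/p₁ = (0.0812 − 0.0605) / 0.0812 ≈ 0.25493.
Attributable cases ≈ PN × (exposed cases) = 0.25493 × 1313 ≈ 334.72.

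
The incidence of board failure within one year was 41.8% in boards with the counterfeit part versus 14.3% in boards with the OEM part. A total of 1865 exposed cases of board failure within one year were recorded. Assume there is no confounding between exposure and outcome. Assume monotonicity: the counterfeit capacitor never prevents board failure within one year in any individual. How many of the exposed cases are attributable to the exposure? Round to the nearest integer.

p₁ = 0.418, p₀ = 0.143.
PN = (p₁ − p₀)/p₁ = (0.418 − 0.143) / 0.418 ≈ 0.65789.
Attributable cases ≈ PN × (exposed cases) = 0.65789 × 1865 ≈ 1226.97.

about 1227 cases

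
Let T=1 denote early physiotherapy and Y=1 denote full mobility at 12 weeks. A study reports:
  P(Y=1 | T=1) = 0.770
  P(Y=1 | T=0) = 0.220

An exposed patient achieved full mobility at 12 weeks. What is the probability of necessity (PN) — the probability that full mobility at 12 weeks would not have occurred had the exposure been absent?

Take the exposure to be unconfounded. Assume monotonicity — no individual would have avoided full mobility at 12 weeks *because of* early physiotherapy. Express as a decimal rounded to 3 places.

PN ≈ 0.714

Let p₁ = 0.77, p₀ = 0.22.
Under exogeneity and monotonicity, PN = (p₁ − p₀) / p₁.
PN = (0.77 − 0.22) / 0.77 = 0.55 / 0.77 ≈ 0.7143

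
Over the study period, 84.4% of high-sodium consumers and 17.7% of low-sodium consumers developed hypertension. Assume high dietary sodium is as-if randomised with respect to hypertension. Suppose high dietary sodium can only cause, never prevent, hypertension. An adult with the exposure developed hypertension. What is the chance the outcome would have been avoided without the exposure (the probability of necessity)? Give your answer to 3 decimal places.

PN ≈ 0.790

p₁ = 0.844, p₀ = 0.177.
Under exogeneity and monotonicity, PN = (p₁ − p₀) / p₁.
PN = (0.844 − 0.177) / 0.844 = 0.667 / 0.844 ≈ 0.7903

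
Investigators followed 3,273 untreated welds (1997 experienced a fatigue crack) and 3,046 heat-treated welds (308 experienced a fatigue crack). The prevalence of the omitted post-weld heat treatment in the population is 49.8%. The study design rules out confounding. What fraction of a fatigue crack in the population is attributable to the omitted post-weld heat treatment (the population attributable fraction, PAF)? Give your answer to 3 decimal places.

PAF ≈ 0.715

p₁ = P(outcome | exposed) = 1997/3273 = 0.61014
p₀ = P(outcome | unexposed) = 308/3046 = 0.10112
Overall risk P(Y=1) = π·p₁ + (1−π)·p₀ = 0.498×0.61014 + 0.502×0.10112 = 0.35461.
Under exogeneity, PAF = [P(Y=1) − p₀] / P(Y=1).
PAF = (0.35461 − 0.10112) / 0.35461 ≈ 0.7149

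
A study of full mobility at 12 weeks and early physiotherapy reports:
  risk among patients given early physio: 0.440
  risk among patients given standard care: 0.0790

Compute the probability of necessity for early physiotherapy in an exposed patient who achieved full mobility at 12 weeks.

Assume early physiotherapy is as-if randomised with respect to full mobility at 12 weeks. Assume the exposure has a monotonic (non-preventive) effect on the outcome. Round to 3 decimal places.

Let p₁ = 0.44, p₀ = 0.079.
Under exogeneity and monotonicity, PN = (p₁ − p₀) / p₁.
PN = (0.44 − 0.079) / 0.44 = 0.361 / 0.44 ≈ 0.8205

PN ≈ 0.820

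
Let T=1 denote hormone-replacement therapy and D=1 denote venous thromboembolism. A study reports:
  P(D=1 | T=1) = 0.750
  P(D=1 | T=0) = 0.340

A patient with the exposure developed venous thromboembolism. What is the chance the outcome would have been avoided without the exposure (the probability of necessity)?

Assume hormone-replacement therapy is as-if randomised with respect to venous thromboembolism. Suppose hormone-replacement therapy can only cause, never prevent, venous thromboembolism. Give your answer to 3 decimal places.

Let p₁ = 0.75, p₀ = 0.34.
Under exogeneity and monotonicity, PN = (p₁ − p₀) / p₁.
PN = (0.75 − 0.34) / 0.75 = 0.41 / 0.75 ≈ 0.5467

PN ≈ 0.547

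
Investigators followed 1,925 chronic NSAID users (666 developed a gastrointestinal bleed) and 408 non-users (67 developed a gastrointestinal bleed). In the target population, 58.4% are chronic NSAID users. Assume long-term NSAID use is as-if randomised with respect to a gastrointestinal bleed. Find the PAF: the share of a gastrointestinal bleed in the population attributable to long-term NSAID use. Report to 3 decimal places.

PAF ≈ 0.393

p₁ = P(outcome | exposed) = 666/1925 = 0.34597
p₀ = P(outcome | unexposed) = 67/408 = 0.16422
Overall risk P(Y=1) = π·p₁ + (1−π)·p₀ = 0.584×0.34597 + 0.416×0.16422 = 0.27036.
Under exogeneity, PAF = [P(Y=1) − p₀] / P(Y=1).
PAF = (0.27036 − 0.16422) / 0.27036 ≈ 0.3926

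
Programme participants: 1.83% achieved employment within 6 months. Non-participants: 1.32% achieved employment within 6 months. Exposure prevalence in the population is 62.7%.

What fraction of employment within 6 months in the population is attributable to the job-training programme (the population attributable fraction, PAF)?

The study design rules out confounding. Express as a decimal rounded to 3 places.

p₁ = 0.0183, p₀ = 0.0132.
Overall risk P(Y=1) = π·p₁ + (1−π)·p₀ = 0.627×0.0183 + 0.373×0.0132 = 0.016398.
Under exogeneity, PAF = [P(Y=1) − p₀] / P(Y=1).
PAF = (0.016398 − 0.0132) / 0.016398 ≈ 0.1950

PAF ≈ 0.195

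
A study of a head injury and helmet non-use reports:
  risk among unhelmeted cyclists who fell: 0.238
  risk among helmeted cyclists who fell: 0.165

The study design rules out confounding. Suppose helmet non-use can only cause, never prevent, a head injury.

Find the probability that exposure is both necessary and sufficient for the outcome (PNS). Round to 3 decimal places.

PNS ≈ 0.073

Let p₁ = 0.238, p₀ = 0.165.
Under exogeneity and monotonicity, PNS = p₁ − p₀.
PNS = 0.238 − 0.165 = 0.073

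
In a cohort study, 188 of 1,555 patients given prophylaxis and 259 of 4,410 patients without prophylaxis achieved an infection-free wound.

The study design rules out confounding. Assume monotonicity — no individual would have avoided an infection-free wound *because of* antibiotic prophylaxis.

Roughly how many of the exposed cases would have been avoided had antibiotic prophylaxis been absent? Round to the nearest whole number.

about 97 cases

p₁ = P(outcome | exposed) = 188/1555 = 0.1209
p₀ = P(outcome | unexposed) = 259/4410 = 0.05873
PN = (p₁ − p₀)/p₁ = (0.1209 − 0.05873) / 0.1209 ≈ 0.51423.
Attributable cases ≈ PN × (exposed cases) = 0.51423 × 188 ≈ 96.67.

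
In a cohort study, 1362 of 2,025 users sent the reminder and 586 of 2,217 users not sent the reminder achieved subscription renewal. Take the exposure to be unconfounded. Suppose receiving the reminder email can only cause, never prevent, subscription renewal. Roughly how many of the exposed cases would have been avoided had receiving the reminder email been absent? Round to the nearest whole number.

about 827 cases

p₁ = P(outcome | exposed) = 1362/2025 = 0.67259
p₀ = P(outcome | unexposed) = 586/2217 = 0.26432
PN = (p₁ − p₀)/p₁ = (0.67259 − 0.26432) / 0.67259 ≈ 0.60701.
Attributable cases ≈ PN × (exposed cases) = 0.60701 × 1362 ≈ 826.75.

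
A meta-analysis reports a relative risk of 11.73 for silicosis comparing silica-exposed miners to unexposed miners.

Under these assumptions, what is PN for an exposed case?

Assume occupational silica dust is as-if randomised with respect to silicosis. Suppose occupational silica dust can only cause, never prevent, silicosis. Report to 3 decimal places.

PN ≈ 0.915

Under exogeneity and monotonicity, PN = (RR − 1) / RR = 1 − 1/RR.
PN = (11.73 − 1) / 11.73 = 10.73 / 11.73 ≈ 0.9147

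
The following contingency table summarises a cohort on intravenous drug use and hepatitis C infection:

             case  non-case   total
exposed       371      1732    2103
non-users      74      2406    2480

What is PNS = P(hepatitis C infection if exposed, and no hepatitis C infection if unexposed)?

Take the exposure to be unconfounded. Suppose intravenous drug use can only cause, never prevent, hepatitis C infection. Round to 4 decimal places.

PNS ≈ 0.1466

p₁ = P(outcome | exposed) = 371/2103 = 0.17641
p₀ = P(outcome | unexposed) = 74/2480 = 0.029839
Under exogeneity and monotonicity, PNS = p₁ − p₀.
PNS = 0.17641 − 0.029839 = 0.14658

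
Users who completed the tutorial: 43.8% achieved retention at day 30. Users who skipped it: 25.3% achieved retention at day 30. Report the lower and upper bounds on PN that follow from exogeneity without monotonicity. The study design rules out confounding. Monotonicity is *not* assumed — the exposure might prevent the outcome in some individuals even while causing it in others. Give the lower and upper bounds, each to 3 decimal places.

0.422 ≤ PN ≤ 1.000

p₁ = 0.438, p₀ = 0.253.
Under exogeneity alone the bounds on PN are max{0,(p₁−p₀)/p₁} ≤ PN ≤ min{1,(1−p₀)/p₁}.
  lower = (p₁ − p₀)/p₁ = 0.185 / 0.438 ≈ 0.4224
  upper = min{1, (1 − p₀)/p₁} = 0.747 / 0.438 ≈ 1.7055 → capped at 1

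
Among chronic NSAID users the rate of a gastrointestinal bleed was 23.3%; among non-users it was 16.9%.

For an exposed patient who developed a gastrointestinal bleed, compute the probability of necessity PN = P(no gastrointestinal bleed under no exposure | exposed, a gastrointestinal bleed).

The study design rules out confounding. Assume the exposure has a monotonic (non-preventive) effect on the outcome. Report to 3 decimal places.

PN ≈ 0.275

p₁ = 0.233, p₀ = 0.169.
Under exogeneity and monotonicity, PN = (p₁ − p₀) / p₁.
PN = (0.233 − 0.169) / 0.233 = 0.064 / 0.233 ≈ 0.2747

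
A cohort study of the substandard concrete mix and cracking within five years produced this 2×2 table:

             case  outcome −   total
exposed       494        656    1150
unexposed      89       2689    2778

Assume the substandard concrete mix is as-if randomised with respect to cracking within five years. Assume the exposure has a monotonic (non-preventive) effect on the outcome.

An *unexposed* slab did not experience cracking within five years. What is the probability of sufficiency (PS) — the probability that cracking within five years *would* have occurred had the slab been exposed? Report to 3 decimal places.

p₁ = P(outcome | exposed) = 494/1150 = 0.42957
p₀ = P(outcome | unexposed) = 89/2778 = 0.032037
Under exogeneity and monotonicity, PS = (p₁ − p₀) / (1 − p₀).
PS = (0.42957 − 0.032037) / (1 − 0.032037) = 0.39753 / 0.96796 ≈ 0.4107

PS ≈ 0.411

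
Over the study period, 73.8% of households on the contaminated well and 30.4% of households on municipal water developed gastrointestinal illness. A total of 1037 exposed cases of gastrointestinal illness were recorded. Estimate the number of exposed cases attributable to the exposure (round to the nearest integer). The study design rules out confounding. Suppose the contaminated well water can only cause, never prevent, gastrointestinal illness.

about 610 cases

p₁ = 0.738, p₀ = 0.304.
PN = (p₁ − p₀)/p₁ = (0.738 − 0.304) / 0.738 ≈ 0.58808.
Attributable cases ≈ PN × (exposed cases) = 0.58808 × 1037 ≈ 609.83.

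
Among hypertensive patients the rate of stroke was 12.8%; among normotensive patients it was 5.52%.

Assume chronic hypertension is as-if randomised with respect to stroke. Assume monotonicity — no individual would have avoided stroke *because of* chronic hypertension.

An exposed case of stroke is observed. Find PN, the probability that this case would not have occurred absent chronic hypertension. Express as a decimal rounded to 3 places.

PN ≈ 0.569

p₁ = 0.128, p₀ = 0.0552.
Under exogeneity and monotonicity, PN = (p₁ − p₀) / p₁.
PN = (0.128 − 0.0552) / 0.128 = 0.0728 / 0.128 ≈ 0.5687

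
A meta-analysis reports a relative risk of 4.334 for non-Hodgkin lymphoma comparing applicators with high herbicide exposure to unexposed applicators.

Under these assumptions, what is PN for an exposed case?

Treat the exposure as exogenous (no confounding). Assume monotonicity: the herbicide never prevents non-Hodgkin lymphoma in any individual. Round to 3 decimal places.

Under exogeneity and monotonicity, PN = (RR − 1) / RR = 1 − 1/RR.
PN = (4.334 − 1) / 4.334 = 3.334 / 4.334 ≈ 0.7693

PN ≈ 0.769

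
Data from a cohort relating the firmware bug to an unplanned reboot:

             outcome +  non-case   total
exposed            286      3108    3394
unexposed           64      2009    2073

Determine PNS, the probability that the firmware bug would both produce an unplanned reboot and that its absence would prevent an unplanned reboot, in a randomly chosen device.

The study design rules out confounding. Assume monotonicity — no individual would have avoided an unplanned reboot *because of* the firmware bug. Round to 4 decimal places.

PNS ≈ 0.0534

p₁ = P(outcome | exposed) = 286/3394 = 0.084266
p₀ = P(outcome | unexposed) = 64/2073 = 0.030873
Under exogeneity and monotonicity, PNS = p₁ − p₀.
PNS = 0.084266 − 0.030873 = 0.053393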